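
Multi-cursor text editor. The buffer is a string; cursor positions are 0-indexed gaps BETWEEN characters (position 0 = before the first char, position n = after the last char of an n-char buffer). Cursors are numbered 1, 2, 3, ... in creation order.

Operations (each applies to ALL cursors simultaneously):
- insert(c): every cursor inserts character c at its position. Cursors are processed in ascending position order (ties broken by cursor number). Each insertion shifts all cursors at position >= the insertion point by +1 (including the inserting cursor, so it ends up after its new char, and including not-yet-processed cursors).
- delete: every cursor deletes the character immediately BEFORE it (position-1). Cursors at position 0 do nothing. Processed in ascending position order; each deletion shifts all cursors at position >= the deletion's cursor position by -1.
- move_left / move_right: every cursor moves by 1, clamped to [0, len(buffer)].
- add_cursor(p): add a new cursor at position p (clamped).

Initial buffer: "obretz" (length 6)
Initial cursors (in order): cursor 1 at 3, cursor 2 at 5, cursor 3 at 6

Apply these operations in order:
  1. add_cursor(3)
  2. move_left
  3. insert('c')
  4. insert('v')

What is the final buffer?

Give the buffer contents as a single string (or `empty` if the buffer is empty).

After op 1 (add_cursor(3)): buffer="obretz" (len 6), cursors c1@3 c4@3 c2@5 c3@6, authorship ......
After op 2 (move_left): buffer="obretz" (len 6), cursors c1@2 c4@2 c2@4 c3@5, authorship ......
After op 3 (insert('c')): buffer="obccrectcz" (len 10), cursors c1@4 c4@4 c2@7 c3@9, authorship ..14..2.3.
After op 4 (insert('v')): buffer="obccvvrecvtcvz" (len 14), cursors c1@6 c4@6 c2@10 c3@13, authorship ..1414..22.33.

Answer: obccvvrecvtcvz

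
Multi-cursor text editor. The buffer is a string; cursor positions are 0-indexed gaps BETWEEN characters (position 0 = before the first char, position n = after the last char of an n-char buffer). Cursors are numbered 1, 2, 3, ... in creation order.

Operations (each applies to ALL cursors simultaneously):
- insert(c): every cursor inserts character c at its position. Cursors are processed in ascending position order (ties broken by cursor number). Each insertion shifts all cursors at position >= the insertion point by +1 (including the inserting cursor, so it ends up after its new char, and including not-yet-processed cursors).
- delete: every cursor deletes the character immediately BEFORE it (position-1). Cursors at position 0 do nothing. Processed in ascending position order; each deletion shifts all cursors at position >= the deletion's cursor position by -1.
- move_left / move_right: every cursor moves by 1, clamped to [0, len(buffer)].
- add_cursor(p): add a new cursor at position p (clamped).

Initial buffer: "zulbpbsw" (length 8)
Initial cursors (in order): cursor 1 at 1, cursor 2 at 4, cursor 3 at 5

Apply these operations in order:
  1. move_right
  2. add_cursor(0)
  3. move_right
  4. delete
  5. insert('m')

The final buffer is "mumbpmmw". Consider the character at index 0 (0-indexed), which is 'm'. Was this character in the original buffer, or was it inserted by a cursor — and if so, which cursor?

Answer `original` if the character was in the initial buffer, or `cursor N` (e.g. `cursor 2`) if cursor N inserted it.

Answer: cursor 4

Derivation:
After op 1 (move_right): buffer="zulbpbsw" (len 8), cursors c1@2 c2@5 c3@6, authorship ........
After op 2 (add_cursor(0)): buffer="zulbpbsw" (len 8), cursors c4@0 c1@2 c2@5 c3@6, authorship ........
After op 3 (move_right): buffer="zulbpbsw" (len 8), cursors c4@1 c1@3 c2@6 c3@7, authorship ........
After op 4 (delete): buffer="ubpw" (len 4), cursors c4@0 c1@1 c2@3 c3@3, authorship ....
After op 5 (insert('m')): buffer="mumbpmmw" (len 8), cursors c4@1 c1@3 c2@7 c3@7, authorship 4.1..23.
Authorship (.=original, N=cursor N): 4 . 1 . . 2 3 .
Index 0: author = 4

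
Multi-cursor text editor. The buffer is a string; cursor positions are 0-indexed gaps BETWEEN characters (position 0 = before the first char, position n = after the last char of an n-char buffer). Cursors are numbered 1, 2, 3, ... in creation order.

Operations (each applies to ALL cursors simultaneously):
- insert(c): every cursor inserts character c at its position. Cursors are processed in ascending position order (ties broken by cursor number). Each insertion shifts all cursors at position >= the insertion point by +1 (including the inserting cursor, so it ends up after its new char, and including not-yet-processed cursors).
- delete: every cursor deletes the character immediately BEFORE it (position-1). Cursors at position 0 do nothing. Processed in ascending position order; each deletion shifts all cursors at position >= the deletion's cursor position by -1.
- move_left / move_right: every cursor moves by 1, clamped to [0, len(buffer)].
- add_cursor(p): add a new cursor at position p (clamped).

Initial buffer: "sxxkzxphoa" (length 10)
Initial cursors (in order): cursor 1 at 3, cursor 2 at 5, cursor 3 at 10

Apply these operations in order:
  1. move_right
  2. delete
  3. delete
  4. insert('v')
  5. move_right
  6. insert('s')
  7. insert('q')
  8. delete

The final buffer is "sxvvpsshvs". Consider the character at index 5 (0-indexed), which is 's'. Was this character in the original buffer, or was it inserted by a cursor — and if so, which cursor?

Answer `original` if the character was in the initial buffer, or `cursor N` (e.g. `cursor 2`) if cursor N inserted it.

Answer: cursor 1

Derivation:
After op 1 (move_right): buffer="sxxkzxphoa" (len 10), cursors c1@4 c2@6 c3@10, authorship ..........
After op 2 (delete): buffer="sxxzpho" (len 7), cursors c1@3 c2@4 c3@7, authorship .......
After op 3 (delete): buffer="sxph" (len 4), cursors c1@2 c2@2 c3@4, authorship ....
After op 4 (insert('v')): buffer="sxvvphv" (len 7), cursors c1@4 c2@4 c3@7, authorship ..12..3
After op 5 (move_right): buffer="sxvvphv" (len 7), cursors c1@5 c2@5 c3@7, authorship ..12..3
After op 6 (insert('s')): buffer="sxvvpsshvs" (len 10), cursors c1@7 c2@7 c3@10, authorship ..12.12.33
After op 7 (insert('q')): buffer="sxvvpssqqhvsq" (len 13), cursors c1@9 c2@9 c3@13, authorship ..12.1212.333
After op 8 (delete): buffer="sxvvpsshvs" (len 10), cursors c1@7 c2@7 c3@10, authorship ..12.12.33
Authorship (.=original, N=cursor N): . . 1 2 . 1 2 . 3 3
Index 5: author = 1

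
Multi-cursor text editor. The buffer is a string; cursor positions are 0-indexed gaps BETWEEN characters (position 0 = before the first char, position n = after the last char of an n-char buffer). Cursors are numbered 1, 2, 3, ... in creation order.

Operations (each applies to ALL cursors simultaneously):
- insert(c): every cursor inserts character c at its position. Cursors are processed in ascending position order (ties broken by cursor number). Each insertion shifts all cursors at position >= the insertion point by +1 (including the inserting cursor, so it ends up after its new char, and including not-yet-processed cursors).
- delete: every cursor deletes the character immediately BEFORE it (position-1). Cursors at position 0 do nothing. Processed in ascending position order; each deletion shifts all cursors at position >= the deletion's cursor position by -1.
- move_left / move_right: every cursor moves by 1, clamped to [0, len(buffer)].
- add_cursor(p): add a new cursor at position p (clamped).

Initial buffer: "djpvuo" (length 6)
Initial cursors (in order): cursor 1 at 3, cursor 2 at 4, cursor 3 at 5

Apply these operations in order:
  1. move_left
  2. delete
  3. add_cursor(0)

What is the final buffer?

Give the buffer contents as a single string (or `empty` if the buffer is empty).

After op 1 (move_left): buffer="djpvuo" (len 6), cursors c1@2 c2@3 c3@4, authorship ......
After op 2 (delete): buffer="duo" (len 3), cursors c1@1 c2@1 c3@1, authorship ...
After op 3 (add_cursor(0)): buffer="duo" (len 3), cursors c4@0 c1@1 c2@1 c3@1, authorship ...

Answer: duo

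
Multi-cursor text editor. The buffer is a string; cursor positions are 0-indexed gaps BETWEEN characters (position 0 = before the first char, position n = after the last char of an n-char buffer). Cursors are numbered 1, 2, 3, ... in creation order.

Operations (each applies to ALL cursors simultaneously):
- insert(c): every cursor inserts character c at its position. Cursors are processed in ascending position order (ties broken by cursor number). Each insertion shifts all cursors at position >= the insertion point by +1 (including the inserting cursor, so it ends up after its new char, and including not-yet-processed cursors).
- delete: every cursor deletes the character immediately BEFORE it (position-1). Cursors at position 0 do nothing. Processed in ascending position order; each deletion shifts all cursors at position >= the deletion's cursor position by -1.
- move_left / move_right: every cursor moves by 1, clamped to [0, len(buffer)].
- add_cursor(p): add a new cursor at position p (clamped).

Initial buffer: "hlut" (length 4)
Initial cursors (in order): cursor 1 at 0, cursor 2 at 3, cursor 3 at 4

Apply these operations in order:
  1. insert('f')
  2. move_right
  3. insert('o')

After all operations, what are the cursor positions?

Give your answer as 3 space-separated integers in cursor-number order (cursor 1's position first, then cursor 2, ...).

After op 1 (insert('f')): buffer="fhluftf" (len 7), cursors c1@1 c2@5 c3@7, authorship 1...2.3
After op 2 (move_right): buffer="fhluftf" (len 7), cursors c1@2 c2@6 c3@7, authorship 1...2.3
After op 3 (insert('o')): buffer="fholuftofo" (len 10), cursors c1@3 c2@8 c3@10, authorship 1.1..2.233

Answer: 3 8 10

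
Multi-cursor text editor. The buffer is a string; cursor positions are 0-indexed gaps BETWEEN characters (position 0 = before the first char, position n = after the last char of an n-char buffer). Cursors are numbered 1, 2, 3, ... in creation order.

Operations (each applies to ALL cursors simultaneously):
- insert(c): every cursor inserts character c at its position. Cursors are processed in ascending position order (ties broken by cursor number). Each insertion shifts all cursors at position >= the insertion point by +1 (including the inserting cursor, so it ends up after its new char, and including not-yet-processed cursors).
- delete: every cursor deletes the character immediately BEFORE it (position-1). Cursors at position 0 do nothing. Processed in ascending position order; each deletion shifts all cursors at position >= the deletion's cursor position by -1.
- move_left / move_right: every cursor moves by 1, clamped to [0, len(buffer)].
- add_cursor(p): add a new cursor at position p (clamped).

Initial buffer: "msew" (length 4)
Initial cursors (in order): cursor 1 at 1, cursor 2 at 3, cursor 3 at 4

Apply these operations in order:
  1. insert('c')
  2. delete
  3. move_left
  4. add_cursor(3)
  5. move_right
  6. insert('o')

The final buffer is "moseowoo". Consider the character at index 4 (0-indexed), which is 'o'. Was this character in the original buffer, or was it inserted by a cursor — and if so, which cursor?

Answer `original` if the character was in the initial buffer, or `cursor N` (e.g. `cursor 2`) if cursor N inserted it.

Answer: cursor 2

Derivation:
After op 1 (insert('c')): buffer="mcsecwc" (len 7), cursors c1@2 c2@5 c3@7, authorship .1..2.3
After op 2 (delete): buffer="msew" (len 4), cursors c1@1 c2@3 c3@4, authorship ....
After op 3 (move_left): buffer="msew" (len 4), cursors c1@0 c2@2 c3@3, authorship ....
After op 4 (add_cursor(3)): buffer="msew" (len 4), cursors c1@0 c2@2 c3@3 c4@3, authorship ....
After op 5 (move_right): buffer="msew" (len 4), cursors c1@1 c2@3 c3@4 c4@4, authorship ....
After op 6 (insert('o')): buffer="moseowoo" (len 8), cursors c1@2 c2@5 c3@8 c4@8, authorship .1..2.34
Authorship (.=original, N=cursor N): . 1 . . 2 . 3 4
Index 4: author = 2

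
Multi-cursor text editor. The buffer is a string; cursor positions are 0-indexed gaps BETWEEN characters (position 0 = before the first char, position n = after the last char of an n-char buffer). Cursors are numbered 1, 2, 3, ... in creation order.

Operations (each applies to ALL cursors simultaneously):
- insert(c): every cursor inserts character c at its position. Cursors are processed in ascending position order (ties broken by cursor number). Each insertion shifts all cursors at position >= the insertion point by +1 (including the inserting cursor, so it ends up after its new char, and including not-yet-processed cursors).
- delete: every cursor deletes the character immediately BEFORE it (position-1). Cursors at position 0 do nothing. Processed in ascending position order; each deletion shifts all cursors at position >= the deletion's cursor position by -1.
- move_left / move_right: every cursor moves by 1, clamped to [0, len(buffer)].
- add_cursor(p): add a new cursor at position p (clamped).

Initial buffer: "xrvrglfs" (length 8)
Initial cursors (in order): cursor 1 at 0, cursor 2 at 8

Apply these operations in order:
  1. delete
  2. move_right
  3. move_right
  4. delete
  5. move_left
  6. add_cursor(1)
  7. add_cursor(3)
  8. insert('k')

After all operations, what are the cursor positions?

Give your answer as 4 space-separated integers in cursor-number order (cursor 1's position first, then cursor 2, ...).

After op 1 (delete): buffer="xrvrglf" (len 7), cursors c1@0 c2@7, authorship .......
After op 2 (move_right): buffer="xrvrglf" (len 7), cursors c1@1 c2@7, authorship .......
After op 3 (move_right): buffer="xrvrglf" (len 7), cursors c1@2 c2@7, authorship .......
After op 4 (delete): buffer="xvrgl" (len 5), cursors c1@1 c2@5, authorship .....
After op 5 (move_left): buffer="xvrgl" (len 5), cursors c1@0 c2@4, authorship .....
After op 6 (add_cursor(1)): buffer="xvrgl" (len 5), cursors c1@0 c3@1 c2@4, authorship .....
After op 7 (add_cursor(3)): buffer="xvrgl" (len 5), cursors c1@0 c3@1 c4@3 c2@4, authorship .....
After op 8 (insert('k')): buffer="kxkvrkgkl" (len 9), cursors c1@1 c3@3 c4@6 c2@8, authorship 1.3..4.2.

Answer: 1 8 3 6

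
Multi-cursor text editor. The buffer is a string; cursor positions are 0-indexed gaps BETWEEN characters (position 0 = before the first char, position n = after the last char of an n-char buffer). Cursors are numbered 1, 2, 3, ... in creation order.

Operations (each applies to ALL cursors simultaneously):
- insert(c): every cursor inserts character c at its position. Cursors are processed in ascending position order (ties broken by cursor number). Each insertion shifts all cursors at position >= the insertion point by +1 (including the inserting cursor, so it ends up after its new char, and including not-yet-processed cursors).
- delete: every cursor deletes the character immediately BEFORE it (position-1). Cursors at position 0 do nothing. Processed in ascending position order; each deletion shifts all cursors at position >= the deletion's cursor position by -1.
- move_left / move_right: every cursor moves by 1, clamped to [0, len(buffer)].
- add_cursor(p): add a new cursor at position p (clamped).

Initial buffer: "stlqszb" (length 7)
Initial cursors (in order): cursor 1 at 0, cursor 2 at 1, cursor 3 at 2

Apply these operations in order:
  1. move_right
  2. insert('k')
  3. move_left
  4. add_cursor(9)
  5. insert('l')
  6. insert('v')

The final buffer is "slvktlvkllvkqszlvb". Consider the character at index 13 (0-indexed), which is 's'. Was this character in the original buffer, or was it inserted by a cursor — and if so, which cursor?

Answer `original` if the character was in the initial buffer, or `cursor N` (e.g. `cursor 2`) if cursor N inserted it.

Answer: original

Derivation:
After op 1 (move_right): buffer="stlqszb" (len 7), cursors c1@1 c2@2 c3@3, authorship .......
After op 2 (insert('k')): buffer="sktklkqszb" (len 10), cursors c1@2 c2@4 c3@6, authorship .1.2.3....
After op 3 (move_left): buffer="sktklkqszb" (len 10), cursors c1@1 c2@3 c3@5, authorship .1.2.3....
After op 4 (add_cursor(9)): buffer="sktklkqszb" (len 10), cursors c1@1 c2@3 c3@5 c4@9, authorship .1.2.3....
After op 5 (insert('l')): buffer="slktlkllkqszlb" (len 14), cursors c1@2 c2@5 c3@8 c4@13, authorship .11.22.33...4.
After op 6 (insert('v')): buffer="slvktlvkllvkqszlvb" (len 18), cursors c1@3 c2@7 c3@11 c4@17, authorship .111.222.333...44.
Authorship (.=original, N=cursor N): . 1 1 1 . 2 2 2 . 3 3 3 . . . 4 4 .
Index 13: author = original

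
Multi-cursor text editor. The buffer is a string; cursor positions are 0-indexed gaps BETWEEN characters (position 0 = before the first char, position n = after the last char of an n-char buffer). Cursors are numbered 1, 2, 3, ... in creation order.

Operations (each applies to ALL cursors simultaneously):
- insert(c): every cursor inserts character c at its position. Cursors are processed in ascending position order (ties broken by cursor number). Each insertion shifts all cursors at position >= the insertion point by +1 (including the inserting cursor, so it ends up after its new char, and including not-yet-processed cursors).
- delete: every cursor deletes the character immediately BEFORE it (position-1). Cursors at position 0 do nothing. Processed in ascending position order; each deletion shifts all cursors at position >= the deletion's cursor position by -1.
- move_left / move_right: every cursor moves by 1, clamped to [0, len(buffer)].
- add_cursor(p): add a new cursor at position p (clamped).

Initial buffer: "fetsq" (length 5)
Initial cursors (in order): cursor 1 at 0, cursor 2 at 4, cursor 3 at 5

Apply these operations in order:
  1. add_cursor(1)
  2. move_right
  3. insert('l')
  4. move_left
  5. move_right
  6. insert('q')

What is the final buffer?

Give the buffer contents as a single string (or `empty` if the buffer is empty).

Answer: flqelqtsqllqq

Derivation:
After op 1 (add_cursor(1)): buffer="fetsq" (len 5), cursors c1@0 c4@1 c2@4 c3@5, authorship .....
After op 2 (move_right): buffer="fetsq" (len 5), cursors c1@1 c4@2 c2@5 c3@5, authorship .....
After op 3 (insert('l')): buffer="fleltsqll" (len 9), cursors c1@2 c4@4 c2@9 c3@9, authorship .1.4...23
After op 4 (move_left): buffer="fleltsqll" (len 9), cursors c1@1 c4@3 c2@8 c3@8, authorship .1.4...23
After op 5 (move_right): buffer="fleltsqll" (len 9), cursors c1@2 c4@4 c2@9 c3@9, authorship .1.4...23
After op 6 (insert('q')): buffer="flqelqtsqllqq" (len 13), cursors c1@3 c4@6 c2@13 c3@13, authorship .11.44...2323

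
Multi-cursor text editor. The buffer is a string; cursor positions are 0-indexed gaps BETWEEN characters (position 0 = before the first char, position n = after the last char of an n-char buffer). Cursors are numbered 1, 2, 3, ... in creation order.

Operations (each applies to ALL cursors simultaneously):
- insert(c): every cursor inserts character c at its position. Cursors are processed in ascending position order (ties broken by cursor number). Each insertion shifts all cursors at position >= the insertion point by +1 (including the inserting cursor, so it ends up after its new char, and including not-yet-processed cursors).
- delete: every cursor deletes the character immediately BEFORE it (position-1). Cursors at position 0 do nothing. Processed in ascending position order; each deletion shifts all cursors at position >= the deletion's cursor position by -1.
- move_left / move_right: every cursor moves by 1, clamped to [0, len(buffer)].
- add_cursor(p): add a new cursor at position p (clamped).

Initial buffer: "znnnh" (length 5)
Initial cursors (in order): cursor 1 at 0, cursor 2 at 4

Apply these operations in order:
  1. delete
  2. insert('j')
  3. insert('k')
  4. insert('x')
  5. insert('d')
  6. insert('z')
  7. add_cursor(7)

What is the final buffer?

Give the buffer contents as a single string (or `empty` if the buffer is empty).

Answer: jkxdzznnjkxdzh

Derivation:
After op 1 (delete): buffer="znnh" (len 4), cursors c1@0 c2@3, authorship ....
After op 2 (insert('j')): buffer="jznnjh" (len 6), cursors c1@1 c2@5, authorship 1...2.
After op 3 (insert('k')): buffer="jkznnjkh" (len 8), cursors c1@2 c2@7, authorship 11...22.
After op 4 (insert('x')): buffer="jkxznnjkxh" (len 10), cursors c1@3 c2@9, authorship 111...222.
After op 5 (insert('d')): buffer="jkxdznnjkxdh" (len 12), cursors c1@4 c2@11, authorship 1111...2222.
After op 6 (insert('z')): buffer="jkxdzznnjkxdzh" (len 14), cursors c1@5 c2@13, authorship 11111...22222.
After op 7 (add_cursor(7)): buffer="jkxdzznnjkxdzh" (len 14), cursors c1@5 c3@7 c2@13, authorship 11111...22222.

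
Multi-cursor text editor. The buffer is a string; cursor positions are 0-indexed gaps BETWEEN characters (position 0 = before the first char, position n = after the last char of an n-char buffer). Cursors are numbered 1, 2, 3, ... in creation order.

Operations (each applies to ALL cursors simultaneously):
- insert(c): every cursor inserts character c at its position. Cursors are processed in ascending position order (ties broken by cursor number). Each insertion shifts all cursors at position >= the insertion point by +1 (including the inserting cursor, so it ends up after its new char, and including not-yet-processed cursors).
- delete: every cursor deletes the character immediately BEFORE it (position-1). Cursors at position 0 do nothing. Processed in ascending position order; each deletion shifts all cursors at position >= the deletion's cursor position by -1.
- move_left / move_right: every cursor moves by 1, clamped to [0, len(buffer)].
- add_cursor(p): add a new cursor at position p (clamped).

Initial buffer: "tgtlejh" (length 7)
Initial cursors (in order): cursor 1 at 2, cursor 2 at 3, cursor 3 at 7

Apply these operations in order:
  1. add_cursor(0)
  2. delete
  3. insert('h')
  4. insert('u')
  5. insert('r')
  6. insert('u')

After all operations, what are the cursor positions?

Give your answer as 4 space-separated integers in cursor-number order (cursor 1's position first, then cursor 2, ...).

Answer: 13 13 20 4

Derivation:
After op 1 (add_cursor(0)): buffer="tgtlejh" (len 7), cursors c4@0 c1@2 c2@3 c3@7, authorship .......
After op 2 (delete): buffer="tlej" (len 4), cursors c4@0 c1@1 c2@1 c3@4, authorship ....
After op 3 (insert('h')): buffer="hthhlejh" (len 8), cursors c4@1 c1@4 c2@4 c3@8, authorship 4.12...3
After op 4 (insert('u')): buffer="huthhuulejhu" (len 12), cursors c4@2 c1@7 c2@7 c3@12, authorship 44.1212...33
After op 5 (insert('r')): buffer="hurthhuurrlejhur" (len 16), cursors c4@3 c1@10 c2@10 c3@16, authorship 444.121212...333
After op 6 (insert('u')): buffer="huruthhuurruulejhuru" (len 20), cursors c4@4 c1@13 c2@13 c3@20, authorship 4444.12121212...3333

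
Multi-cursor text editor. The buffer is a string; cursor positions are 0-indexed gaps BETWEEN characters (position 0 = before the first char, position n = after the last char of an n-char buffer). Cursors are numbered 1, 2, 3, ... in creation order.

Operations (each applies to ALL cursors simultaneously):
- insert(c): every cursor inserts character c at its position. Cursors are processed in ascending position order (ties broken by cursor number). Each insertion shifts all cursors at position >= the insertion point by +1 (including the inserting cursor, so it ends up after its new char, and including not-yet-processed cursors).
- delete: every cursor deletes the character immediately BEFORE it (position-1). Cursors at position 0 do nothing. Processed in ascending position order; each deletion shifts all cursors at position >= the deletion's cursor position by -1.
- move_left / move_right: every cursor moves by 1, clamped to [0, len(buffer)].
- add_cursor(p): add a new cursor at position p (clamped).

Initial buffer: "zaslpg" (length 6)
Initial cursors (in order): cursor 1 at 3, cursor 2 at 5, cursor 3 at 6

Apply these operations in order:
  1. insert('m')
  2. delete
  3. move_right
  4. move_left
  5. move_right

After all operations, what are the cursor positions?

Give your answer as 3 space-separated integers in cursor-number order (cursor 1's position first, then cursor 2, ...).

Answer: 4 6 6

Derivation:
After op 1 (insert('m')): buffer="zasmlpmgm" (len 9), cursors c1@4 c2@7 c3@9, authorship ...1..2.3
After op 2 (delete): buffer="zaslpg" (len 6), cursors c1@3 c2@5 c3@6, authorship ......
After op 3 (move_right): buffer="zaslpg" (len 6), cursors c1@4 c2@6 c3@6, authorship ......
After op 4 (move_left): buffer="zaslpg" (len 6), cursors c1@3 c2@5 c3@5, authorship ......
After op 5 (move_right): buffer="zaslpg" (len 6), cursors c1@4 c2@6 c3@6, authorship ......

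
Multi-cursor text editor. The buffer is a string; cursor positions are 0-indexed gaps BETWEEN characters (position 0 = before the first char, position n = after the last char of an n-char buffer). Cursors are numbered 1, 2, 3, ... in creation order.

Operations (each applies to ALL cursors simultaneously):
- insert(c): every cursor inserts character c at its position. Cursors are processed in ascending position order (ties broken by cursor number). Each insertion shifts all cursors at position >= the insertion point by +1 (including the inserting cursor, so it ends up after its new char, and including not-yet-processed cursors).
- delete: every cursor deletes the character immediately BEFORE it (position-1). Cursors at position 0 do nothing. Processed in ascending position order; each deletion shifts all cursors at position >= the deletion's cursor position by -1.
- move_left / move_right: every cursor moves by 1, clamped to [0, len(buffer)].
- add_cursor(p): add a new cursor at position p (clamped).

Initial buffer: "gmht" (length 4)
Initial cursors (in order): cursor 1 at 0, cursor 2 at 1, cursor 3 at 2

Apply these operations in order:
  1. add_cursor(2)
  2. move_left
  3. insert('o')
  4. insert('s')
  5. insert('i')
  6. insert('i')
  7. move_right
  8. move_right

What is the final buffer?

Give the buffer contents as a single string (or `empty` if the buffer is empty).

After op 1 (add_cursor(2)): buffer="gmht" (len 4), cursors c1@0 c2@1 c3@2 c4@2, authorship ....
After op 2 (move_left): buffer="gmht" (len 4), cursors c1@0 c2@0 c3@1 c4@1, authorship ....
After op 3 (insert('o')): buffer="oogoomht" (len 8), cursors c1@2 c2@2 c3@5 c4@5, authorship 12.34...
After op 4 (insert('s')): buffer="oossgoossmht" (len 12), cursors c1@4 c2@4 c3@9 c4@9, authorship 1212.3434...
After op 5 (insert('i')): buffer="oossiigoossiimht" (len 16), cursors c1@6 c2@6 c3@13 c4@13, authorship 121212.343434...
After op 6 (insert('i')): buffer="oossiiiigoossiiiimht" (len 20), cursors c1@8 c2@8 c3@17 c4@17, authorship 12121212.34343434...
After op 7 (move_right): buffer="oossiiiigoossiiiimht" (len 20), cursors c1@9 c2@9 c3@18 c4@18, authorship 12121212.34343434...
After op 8 (move_right): buffer="oossiiiigoossiiiimht" (len 20), cursors c1@10 c2@10 c3@19 c4@19, authorship 12121212.34343434...

Answer: oossiiiigoossiiiimht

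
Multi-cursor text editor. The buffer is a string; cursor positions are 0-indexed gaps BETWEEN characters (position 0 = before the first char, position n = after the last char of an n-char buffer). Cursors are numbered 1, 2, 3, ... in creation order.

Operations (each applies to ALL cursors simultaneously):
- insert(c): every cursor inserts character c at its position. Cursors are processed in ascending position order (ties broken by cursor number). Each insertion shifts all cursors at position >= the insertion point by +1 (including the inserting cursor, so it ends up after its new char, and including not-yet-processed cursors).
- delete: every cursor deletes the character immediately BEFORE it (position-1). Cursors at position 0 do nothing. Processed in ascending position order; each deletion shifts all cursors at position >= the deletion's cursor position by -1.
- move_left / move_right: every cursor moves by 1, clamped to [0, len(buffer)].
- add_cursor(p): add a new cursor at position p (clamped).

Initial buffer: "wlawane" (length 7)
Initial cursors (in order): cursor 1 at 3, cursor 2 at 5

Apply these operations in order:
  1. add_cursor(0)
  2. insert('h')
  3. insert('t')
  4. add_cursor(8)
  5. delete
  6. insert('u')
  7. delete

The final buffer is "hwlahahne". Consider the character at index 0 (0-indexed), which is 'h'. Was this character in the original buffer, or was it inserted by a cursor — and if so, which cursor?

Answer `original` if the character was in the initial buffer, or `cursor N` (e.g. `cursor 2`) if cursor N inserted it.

Answer: cursor 3

Derivation:
After op 1 (add_cursor(0)): buffer="wlawane" (len 7), cursors c3@0 c1@3 c2@5, authorship .......
After op 2 (insert('h')): buffer="hwlahwahne" (len 10), cursors c3@1 c1@5 c2@8, authorship 3...1..2..
After op 3 (insert('t')): buffer="htwlahtwahtne" (len 13), cursors c3@2 c1@7 c2@11, authorship 33...11..22..
After op 4 (add_cursor(8)): buffer="htwlahtwahtne" (len 13), cursors c3@2 c1@7 c4@8 c2@11, authorship 33...11..22..
After op 5 (delete): buffer="hwlahahne" (len 9), cursors c3@1 c1@5 c4@5 c2@7, authorship 3...1.2..
After op 6 (insert('u')): buffer="huwlahuuahune" (len 13), cursors c3@2 c1@8 c4@8 c2@11, authorship 33...114.22..
After op 7 (delete): buffer="hwlahahne" (len 9), cursors c3@1 c1@5 c4@5 c2@7, authorship 3...1.2..
Authorship (.=original, N=cursor N): 3 . . . 1 . 2 . .
Index 0: author = 3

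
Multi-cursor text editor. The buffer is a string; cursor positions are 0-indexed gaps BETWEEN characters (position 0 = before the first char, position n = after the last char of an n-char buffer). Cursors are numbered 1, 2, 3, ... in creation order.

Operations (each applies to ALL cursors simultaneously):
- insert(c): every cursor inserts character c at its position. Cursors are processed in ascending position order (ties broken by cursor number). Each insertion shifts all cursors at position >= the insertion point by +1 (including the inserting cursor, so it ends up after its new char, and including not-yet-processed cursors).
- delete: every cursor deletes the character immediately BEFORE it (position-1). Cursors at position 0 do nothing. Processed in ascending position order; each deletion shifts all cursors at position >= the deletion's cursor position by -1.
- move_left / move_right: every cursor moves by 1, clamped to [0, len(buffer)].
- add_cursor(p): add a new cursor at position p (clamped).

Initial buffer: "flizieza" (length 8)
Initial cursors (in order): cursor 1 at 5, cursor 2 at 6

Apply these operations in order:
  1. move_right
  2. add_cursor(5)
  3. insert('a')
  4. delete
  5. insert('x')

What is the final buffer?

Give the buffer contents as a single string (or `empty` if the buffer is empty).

Answer: flizixexzxa

Derivation:
After op 1 (move_right): buffer="flizieza" (len 8), cursors c1@6 c2@7, authorship ........
After op 2 (add_cursor(5)): buffer="flizieza" (len 8), cursors c3@5 c1@6 c2@7, authorship ........
After op 3 (insert('a')): buffer="fliziaeazaa" (len 11), cursors c3@6 c1@8 c2@10, authorship .....3.1.2.
After op 4 (delete): buffer="flizieza" (len 8), cursors c3@5 c1@6 c2@7, authorship ........
After op 5 (insert('x')): buffer="flizixexzxa" (len 11), cursors c3@6 c1@8 c2@10, authorship .....3.1.2.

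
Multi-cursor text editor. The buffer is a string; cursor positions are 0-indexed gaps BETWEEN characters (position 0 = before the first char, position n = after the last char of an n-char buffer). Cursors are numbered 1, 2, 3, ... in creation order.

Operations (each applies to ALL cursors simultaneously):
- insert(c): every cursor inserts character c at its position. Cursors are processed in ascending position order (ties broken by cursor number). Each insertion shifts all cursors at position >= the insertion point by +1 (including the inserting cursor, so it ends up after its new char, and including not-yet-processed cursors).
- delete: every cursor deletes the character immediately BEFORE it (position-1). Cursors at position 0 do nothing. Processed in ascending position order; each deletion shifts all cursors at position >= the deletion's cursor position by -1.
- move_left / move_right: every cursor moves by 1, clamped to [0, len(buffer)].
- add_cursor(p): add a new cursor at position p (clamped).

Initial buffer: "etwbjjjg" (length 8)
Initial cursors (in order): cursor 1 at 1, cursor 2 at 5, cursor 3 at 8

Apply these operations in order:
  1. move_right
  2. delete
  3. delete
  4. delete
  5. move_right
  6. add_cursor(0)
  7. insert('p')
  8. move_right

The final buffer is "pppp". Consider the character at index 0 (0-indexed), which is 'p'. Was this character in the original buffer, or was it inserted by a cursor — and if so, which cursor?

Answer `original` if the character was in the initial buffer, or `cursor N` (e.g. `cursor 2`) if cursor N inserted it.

After op 1 (move_right): buffer="etwbjjjg" (len 8), cursors c1@2 c2@6 c3@8, authorship ........
After op 2 (delete): buffer="ewbjj" (len 5), cursors c1@1 c2@4 c3@5, authorship .....
After op 3 (delete): buffer="wb" (len 2), cursors c1@0 c2@2 c3@2, authorship ..
After op 4 (delete): buffer="" (len 0), cursors c1@0 c2@0 c3@0, authorship 
After op 5 (move_right): buffer="" (len 0), cursors c1@0 c2@0 c3@0, authorship 
After op 6 (add_cursor(0)): buffer="" (len 0), cursors c1@0 c2@0 c3@0 c4@0, authorship 
After op 7 (insert('p')): buffer="pppp" (len 4), cursors c1@4 c2@4 c3@4 c4@4, authorship 1234
After op 8 (move_right): buffer="pppp" (len 4), cursors c1@4 c2@4 c3@4 c4@4, authorship 1234
Authorship (.=original, N=cursor N): 1 2 3 4
Index 0: author = 1

Answer: cursor 1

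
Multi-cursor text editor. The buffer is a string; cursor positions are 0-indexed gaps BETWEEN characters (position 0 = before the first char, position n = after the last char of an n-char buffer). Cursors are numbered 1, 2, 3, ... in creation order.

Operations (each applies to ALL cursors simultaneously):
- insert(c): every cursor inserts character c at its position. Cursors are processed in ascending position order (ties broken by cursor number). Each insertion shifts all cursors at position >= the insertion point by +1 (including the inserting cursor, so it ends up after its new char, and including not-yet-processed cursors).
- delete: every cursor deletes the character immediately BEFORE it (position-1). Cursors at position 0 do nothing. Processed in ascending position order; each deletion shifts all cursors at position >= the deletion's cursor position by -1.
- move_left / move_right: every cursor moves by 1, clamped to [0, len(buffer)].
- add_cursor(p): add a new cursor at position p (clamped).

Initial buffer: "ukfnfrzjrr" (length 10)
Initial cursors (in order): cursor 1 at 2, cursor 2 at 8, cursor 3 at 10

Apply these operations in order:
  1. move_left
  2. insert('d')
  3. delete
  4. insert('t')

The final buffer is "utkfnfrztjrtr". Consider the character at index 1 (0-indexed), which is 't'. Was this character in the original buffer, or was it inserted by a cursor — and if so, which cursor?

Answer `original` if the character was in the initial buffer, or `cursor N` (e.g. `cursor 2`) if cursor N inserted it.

Answer: cursor 1

Derivation:
After op 1 (move_left): buffer="ukfnfrzjrr" (len 10), cursors c1@1 c2@7 c3@9, authorship ..........
After op 2 (insert('d')): buffer="udkfnfrzdjrdr" (len 13), cursors c1@2 c2@9 c3@12, authorship .1......2..3.
After op 3 (delete): buffer="ukfnfrzjrr" (len 10), cursors c1@1 c2@7 c3@9, authorship ..........
After op 4 (insert('t')): buffer="utkfnfrztjrtr" (len 13), cursors c1@2 c2@9 c3@12, authorship .1......2..3.
Authorship (.=original, N=cursor N): . 1 . . . . . . 2 . . 3 .
Index 1: author = 1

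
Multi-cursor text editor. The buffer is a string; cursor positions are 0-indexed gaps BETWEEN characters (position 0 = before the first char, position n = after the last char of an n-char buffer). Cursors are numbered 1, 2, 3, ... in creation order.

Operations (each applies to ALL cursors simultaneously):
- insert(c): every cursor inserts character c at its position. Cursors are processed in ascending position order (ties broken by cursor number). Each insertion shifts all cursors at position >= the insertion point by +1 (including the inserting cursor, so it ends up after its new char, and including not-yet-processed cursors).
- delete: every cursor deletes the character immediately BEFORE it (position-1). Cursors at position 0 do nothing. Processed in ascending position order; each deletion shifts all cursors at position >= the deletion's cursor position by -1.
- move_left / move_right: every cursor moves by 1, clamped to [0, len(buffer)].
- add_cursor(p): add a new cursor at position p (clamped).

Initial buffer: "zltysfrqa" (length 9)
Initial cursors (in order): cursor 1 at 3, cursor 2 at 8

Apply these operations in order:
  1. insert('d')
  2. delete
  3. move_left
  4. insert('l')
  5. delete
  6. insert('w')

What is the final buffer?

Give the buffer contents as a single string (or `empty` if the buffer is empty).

Answer: zlwtysfrwqa

Derivation:
After op 1 (insert('d')): buffer="zltdysfrqda" (len 11), cursors c1@4 c2@10, authorship ...1.....2.
After op 2 (delete): buffer="zltysfrqa" (len 9), cursors c1@3 c2@8, authorship .........
After op 3 (move_left): buffer="zltysfrqa" (len 9), cursors c1@2 c2@7, authorship .........
After op 4 (insert('l')): buffer="zlltysfrlqa" (len 11), cursors c1@3 c2@9, authorship ..1.....2..
After op 5 (delete): buffer="zltysfrqa" (len 9), cursors c1@2 c2@7, authorship .........
After op 6 (insert('w')): buffer="zlwtysfrwqa" (len 11), cursors c1@3 c2@9, authorship ..1.....2..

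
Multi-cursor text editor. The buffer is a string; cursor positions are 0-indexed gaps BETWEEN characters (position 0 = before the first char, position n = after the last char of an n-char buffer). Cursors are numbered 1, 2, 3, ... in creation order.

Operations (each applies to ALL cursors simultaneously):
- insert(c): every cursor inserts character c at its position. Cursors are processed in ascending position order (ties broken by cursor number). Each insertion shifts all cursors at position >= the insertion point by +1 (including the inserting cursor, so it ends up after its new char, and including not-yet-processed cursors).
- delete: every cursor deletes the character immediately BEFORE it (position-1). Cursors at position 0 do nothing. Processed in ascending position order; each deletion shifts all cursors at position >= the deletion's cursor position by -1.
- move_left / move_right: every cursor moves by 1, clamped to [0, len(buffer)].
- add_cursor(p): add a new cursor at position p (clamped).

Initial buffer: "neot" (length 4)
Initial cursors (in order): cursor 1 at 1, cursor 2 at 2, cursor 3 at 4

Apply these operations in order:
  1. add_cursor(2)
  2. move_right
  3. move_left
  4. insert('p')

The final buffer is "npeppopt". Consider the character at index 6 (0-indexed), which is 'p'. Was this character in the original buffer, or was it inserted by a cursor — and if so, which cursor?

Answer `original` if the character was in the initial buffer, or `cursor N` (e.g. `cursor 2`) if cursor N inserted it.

Answer: cursor 3

Derivation:
After op 1 (add_cursor(2)): buffer="neot" (len 4), cursors c1@1 c2@2 c4@2 c3@4, authorship ....
After op 2 (move_right): buffer="neot" (len 4), cursors c1@2 c2@3 c4@3 c3@4, authorship ....
After op 3 (move_left): buffer="neot" (len 4), cursors c1@1 c2@2 c4@2 c3@3, authorship ....
After op 4 (insert('p')): buffer="npeppopt" (len 8), cursors c1@2 c2@5 c4@5 c3@7, authorship .1.24.3.
Authorship (.=original, N=cursor N): . 1 . 2 4 . 3 .
Index 6: author = 3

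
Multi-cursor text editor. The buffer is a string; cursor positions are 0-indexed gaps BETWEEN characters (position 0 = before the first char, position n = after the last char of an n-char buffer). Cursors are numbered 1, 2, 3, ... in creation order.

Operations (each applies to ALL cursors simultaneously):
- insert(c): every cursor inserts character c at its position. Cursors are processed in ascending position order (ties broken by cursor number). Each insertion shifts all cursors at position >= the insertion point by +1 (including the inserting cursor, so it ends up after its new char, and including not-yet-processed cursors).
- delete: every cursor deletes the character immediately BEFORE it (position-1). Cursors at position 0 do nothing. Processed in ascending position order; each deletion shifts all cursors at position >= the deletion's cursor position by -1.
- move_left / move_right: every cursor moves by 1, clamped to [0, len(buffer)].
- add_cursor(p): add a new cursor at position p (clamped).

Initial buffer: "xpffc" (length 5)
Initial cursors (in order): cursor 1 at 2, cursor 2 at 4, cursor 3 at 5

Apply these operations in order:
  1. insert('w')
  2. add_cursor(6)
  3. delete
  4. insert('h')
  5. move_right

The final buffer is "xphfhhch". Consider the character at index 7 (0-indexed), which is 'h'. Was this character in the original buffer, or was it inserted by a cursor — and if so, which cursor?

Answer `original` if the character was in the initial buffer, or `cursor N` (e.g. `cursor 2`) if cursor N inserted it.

After op 1 (insert('w')): buffer="xpwffwcw" (len 8), cursors c1@3 c2@6 c3@8, authorship ..1..2.3
After op 2 (add_cursor(6)): buffer="xpwffwcw" (len 8), cursors c1@3 c2@6 c4@6 c3@8, authorship ..1..2.3
After op 3 (delete): buffer="xpfc" (len 4), cursors c1@2 c2@3 c4@3 c3@4, authorship ....
After op 4 (insert('h')): buffer="xphfhhch" (len 8), cursors c1@3 c2@6 c4@6 c3@8, authorship ..1.24.3
After op 5 (move_right): buffer="xphfhhch" (len 8), cursors c1@4 c2@7 c4@7 c3@8, authorship ..1.24.3
Authorship (.=original, N=cursor N): . . 1 . 2 4 . 3
Index 7: author = 3

Answer: cursor 3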